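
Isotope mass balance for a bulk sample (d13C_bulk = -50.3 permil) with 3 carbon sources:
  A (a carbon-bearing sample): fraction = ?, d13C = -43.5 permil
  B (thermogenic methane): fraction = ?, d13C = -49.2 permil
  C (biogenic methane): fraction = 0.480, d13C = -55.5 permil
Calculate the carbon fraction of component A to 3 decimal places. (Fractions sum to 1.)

0.338

Let f_A and f_B be the unknown fractions; fractions sum to 1 so f_A + f_B = 0.520.
Mass balance: Σ fᵢ·δᵢ = δ_bulk ⇒ f_A·(-43.5) + f_B·(-49.2) = -50.3 − (-26.640) = -23.660
Substitute f_B = 0.520 − f_A:
f_A·(-43.5 − -49.2) = -23.660 − 0.520×(-49.2) = 1.924
f_A = 1.924 / 5.7 = 0.3375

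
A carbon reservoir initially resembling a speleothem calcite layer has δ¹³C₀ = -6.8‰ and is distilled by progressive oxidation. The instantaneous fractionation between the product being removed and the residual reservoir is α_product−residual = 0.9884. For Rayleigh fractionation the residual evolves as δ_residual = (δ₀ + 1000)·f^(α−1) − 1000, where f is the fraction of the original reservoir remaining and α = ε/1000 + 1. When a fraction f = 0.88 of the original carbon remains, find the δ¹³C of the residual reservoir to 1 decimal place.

Rayleigh residual: δ_res = (δ₀ + 1000)·f^(α−1) − 1000
α − 1 = -0.01160
f^(α−1) = 0.88^(-0.01160) = 1.001484
δ_res = (-6.8 + 1000) × 1.001484 − 1000 = 994.674 − 1000 = -5.33‰

-5.3‰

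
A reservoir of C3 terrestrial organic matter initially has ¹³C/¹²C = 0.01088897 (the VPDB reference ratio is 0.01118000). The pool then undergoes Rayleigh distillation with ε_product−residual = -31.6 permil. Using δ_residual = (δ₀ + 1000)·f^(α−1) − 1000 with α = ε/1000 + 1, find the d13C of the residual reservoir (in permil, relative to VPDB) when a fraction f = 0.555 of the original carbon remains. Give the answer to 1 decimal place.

-7.7 permil

δ₀ = (0.01088897/0.01118000 − 1)×1000 = (0.973969 − 1)×1000 = -26.031 permil
α − 1 = ε/1000 = -0.0316
f^(α−1) = 0.555^(-0.0316) = 1.018780
δ_res = (-26.031 + 1000) × 1.018780 − 1000 = 992.260 − 1000 = -7.74 permil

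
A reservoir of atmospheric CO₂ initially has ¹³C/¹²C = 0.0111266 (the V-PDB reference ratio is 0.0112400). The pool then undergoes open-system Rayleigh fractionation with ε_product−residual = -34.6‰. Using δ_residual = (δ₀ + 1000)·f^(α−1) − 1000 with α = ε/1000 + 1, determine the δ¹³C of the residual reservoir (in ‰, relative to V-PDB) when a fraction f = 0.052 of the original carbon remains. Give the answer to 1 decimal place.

96.5‰

δ₀ = (0.0111266/0.0112400 − 1)×1000 = (0.989911 − 1)×1000 = -10.089‰
α − 1 = ε/1000 = -0.0346
f^(α−1) = 0.052^(-0.0346) = 1.107711
δ_res = (-10.089 + 1000) × 1.107711 − 1000 = 1096.535 − 1000 = 96.53‰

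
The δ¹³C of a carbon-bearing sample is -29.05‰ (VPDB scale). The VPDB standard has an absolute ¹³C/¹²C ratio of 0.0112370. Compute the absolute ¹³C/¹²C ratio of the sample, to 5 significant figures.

0.010911

R_sample = R_standard × (δ¹³C/1000 + 1)
R_sample = 0.0112370 × (-29.05/1000 + 1) = 0.0112370 × 0.970950
R_sample = 0.0109106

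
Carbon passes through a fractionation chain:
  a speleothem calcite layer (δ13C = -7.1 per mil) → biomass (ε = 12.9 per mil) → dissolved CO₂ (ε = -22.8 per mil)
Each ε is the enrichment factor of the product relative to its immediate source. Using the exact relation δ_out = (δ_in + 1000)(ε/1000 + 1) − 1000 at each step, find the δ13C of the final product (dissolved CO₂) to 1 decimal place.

-17.2 per mil

step 1: δ = (-7.10 + 1000)·(12.9/1000 + 1) − 1000 = 5.71 per mil
step 2: δ = (5.71 + 1000)·(-22.8/1000 + 1) − 1000 = -17.22 per mil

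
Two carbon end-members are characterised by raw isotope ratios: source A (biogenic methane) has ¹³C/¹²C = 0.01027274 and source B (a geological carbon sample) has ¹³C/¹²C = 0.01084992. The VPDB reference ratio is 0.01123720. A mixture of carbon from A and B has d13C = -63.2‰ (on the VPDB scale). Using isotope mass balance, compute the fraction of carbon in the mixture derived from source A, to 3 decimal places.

δ_A = (0.01027274/0.01123720 − 1)×1000 = (0.914173 − 1)×1000 = -85.827‰
δ_B = (0.01084992/0.01123720 − 1)×1000 = (0.965536 − 1)×1000 = -34.464‰
f_A = (δ_mix − δ_B)/(δ_A − δ_B) = (-63.2 − (-34.464))/(-85.827 − (-34.464))
f_A = -28.736 / -51.363 = 0.5595

0.559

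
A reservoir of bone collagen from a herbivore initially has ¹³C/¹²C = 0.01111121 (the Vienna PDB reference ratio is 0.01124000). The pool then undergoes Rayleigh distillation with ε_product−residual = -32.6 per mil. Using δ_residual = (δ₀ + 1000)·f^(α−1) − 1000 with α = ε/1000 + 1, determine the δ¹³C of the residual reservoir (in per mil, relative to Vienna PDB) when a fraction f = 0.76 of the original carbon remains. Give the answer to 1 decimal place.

-2.6 per mil

δ₀ = (0.01111121/0.01124000 − 1)×1000 = (0.988542 − 1)×1000 = -11.458 per mil
α − 1 = ε/1000 = -0.0326
f^(α−1) = 0.76^(-0.0326) = 1.008987
δ_res = (-11.458 + 1000) × 1.008987 − 1000 = 997.426 − 1000 = -2.57 per mil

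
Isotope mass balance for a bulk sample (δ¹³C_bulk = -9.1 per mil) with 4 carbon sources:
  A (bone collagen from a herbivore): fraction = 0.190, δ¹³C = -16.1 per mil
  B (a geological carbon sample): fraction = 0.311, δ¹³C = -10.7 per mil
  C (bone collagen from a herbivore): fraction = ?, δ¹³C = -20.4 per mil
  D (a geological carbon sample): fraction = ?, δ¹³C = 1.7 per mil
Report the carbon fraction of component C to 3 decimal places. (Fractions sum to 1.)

0.161

Let f_C and f_D be the unknown fractions; fractions sum to 1 so f_C + f_D = 0.499.
Mass balance: Σ fᵢ·δᵢ = δ_bulk ⇒ f_C·(-20.4) + f_D·(1.7) = -9.1 − (-6.387) = -2.713
Substitute f_D = 0.499 − f_C:
f_C·(-20.4 − 1.7) = -2.713 − 0.499×(1.7) = -3.562
f_C = -3.562 / -22.1 = 0.1612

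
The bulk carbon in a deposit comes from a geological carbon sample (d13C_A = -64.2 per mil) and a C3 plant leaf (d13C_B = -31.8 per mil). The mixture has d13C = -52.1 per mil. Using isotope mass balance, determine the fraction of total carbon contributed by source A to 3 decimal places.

δ_mix = f_A·δ_A + (1 − f_A)·δ_B  ⇒  f_A = (δ_mix − δ_B)/(δ_A − δ_B)
f_A = (-52.1 − (-31.8)) / (-64.2 − (-31.8))
f_A = -20.3 / -32.4 = 0.6265

0.627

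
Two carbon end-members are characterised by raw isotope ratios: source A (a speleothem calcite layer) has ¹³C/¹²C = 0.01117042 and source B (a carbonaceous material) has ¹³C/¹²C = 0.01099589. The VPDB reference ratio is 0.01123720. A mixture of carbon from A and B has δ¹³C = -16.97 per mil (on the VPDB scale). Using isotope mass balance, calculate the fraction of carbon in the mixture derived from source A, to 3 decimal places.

0.290

δ_A = (0.01117042/0.01123720 − 1)×1000 = (0.994057 − 1)×1000 = -5.943 per mil
δ_B = (0.01099589/0.01123720 − 1)×1000 = (0.978526 − 1)×1000 = -21.474 per mil
f_A = (δ_mix − δ_B)/(δ_A − δ_B) = (-16.97 − (-21.474))/(-5.943 − (-21.474))
f_A = 4.504 / 15.531 = 0.2900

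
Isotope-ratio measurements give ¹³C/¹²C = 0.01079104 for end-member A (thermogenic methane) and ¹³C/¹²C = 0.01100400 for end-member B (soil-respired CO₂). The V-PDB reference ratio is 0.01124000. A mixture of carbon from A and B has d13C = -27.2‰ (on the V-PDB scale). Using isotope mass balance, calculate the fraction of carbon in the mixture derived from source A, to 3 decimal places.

δ_A = (0.01079104/0.01124000 − 1)×1000 = (0.960057 − 1)×1000 = -39.943‰
δ_B = (0.01100400/0.01124000 − 1)×1000 = (0.979004 − 1)×1000 = -20.996‰
f_A = (δ_mix − δ_B)/(δ_A − δ_B) = (-27.2 − (-20.996))/(-39.943 − (-20.996))
f_A = -6.204 / -18.947 = 0.3274

0.327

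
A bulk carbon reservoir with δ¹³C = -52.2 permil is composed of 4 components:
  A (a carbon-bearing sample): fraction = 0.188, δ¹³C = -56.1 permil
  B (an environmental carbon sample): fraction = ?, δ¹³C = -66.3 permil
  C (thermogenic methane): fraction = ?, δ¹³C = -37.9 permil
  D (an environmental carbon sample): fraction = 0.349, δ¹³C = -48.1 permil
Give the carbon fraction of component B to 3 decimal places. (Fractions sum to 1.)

0.258

Let f_B and f_C be the unknown fractions; fractions sum to 1 so f_B + f_C = 0.463.
Mass balance: Σ fᵢ·δᵢ = δ_bulk ⇒ f_B·(-66.3) + f_C·(-37.9) = -52.2 − (-27.334) = -24.866
Substitute f_C = 0.463 − f_B:
f_B·(-66.3 − -37.9) = -24.866 − 0.463×(-37.9) = -7.319
f_B = -7.319 / -28.4 = 0.2577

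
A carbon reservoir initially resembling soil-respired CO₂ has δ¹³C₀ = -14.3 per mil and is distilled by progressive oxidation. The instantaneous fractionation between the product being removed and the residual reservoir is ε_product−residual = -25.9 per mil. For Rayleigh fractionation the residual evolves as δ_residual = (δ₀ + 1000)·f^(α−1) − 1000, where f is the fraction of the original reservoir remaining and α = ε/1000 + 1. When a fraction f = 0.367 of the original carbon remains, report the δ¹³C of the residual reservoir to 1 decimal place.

11.6 per mil

Rayleigh residual: δ_res = (δ₀ + 1000)·f^(α−1) − 1000
α = ε/1000 + 1 = 0.97410, so α − 1 = -0.02590
f^(α−1) = 0.367^(-0.02590) = 1.026302
δ_res = (-14.3 + 1000) × 1.026302 − 1000 = 1011.626 − 1000 = 11.63 per mil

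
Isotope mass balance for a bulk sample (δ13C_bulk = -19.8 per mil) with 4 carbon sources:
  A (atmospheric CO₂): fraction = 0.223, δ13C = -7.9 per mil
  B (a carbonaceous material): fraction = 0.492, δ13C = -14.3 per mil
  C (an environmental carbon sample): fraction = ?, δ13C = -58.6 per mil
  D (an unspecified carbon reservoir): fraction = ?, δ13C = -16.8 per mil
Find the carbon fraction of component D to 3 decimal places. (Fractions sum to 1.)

Let f_D and f_C be the unknown fractions; fractions sum to 1 so f_D + f_C = 0.285.
Mass balance: Σ fᵢ·δᵢ = δ_bulk ⇒ f_D·(-16.8) + f_C·(-58.6) = -19.8 − (-8.797) = -11.003
Substitute f_C = 0.285 − f_D:
f_D·(-16.8 − -58.6) = -11.003 − 0.285×(-58.6) = 5.698
f_D = 5.698 / 41.8 = 0.1363

0.136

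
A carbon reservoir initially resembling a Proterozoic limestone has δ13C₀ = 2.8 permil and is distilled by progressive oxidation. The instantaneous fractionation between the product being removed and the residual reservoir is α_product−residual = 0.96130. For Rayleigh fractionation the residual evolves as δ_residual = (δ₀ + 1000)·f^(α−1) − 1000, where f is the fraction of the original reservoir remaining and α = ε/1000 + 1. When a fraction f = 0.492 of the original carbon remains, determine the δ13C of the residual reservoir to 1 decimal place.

Rayleigh residual: δ_res = (δ₀ + 1000)·f^(α−1) − 1000
α − 1 = -0.03870
f^(α−1) = 0.492^(-0.03870) = 1.027829
δ_res = (2.8 + 1000) × 1.027829 − 1000 = 1030.707 − 1000 = 30.71 permil

30.7 permil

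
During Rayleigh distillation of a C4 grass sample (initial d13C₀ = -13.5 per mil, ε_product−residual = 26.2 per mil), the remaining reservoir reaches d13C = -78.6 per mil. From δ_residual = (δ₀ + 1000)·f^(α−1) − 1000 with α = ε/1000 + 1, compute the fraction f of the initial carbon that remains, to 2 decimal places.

α − 1 = ε/1000 = 0.0262
(δ_res + 1000)/(δ₀ + 1000) = (-78.6 + 1000)/(-13.5 + 1000) = 921.4/986.5 = 0.934009
f = 0.934009^(1/0.0262) = exp(ln(0.934009)/0.0262) = exp(-0.06827/0.0262)
f = exp(-2.6057) = 0.0739

0.07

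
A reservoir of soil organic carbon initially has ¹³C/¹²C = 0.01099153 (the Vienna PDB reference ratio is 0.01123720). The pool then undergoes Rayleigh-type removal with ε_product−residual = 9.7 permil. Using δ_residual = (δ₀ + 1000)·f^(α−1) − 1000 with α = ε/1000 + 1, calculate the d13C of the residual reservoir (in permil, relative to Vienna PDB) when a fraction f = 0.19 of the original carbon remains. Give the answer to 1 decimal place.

δ₀ = (0.01099153/0.01123720 − 1)×1000 = (0.978138 − 1)×1000 = -21.862 permil
α − 1 = ε/1000 = 0.0097
f^(α−1) = 0.19^(0.0097) = 0.984020
δ_res = (-21.862 + 1000) × 0.984020 − 1000 = 962.507 − 1000 = -37.49 permil

-37.5 permil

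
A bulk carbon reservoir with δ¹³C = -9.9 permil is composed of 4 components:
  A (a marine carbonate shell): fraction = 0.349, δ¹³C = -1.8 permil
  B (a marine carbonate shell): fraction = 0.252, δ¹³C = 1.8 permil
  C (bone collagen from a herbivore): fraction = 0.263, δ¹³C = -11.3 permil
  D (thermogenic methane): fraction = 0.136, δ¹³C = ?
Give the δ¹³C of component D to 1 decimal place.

-49.7 permil

Isotope mass balance: δ_bulk = Σ fᵢ·δᵢ.
-9.9 = 0.349×(-1.8) + 0.252×(1.8) + 0.263×(-11.3) + 0.136×δ_D
0.136·δ_D = -9.9 − (-3.147) = -6.754
δ_D = -6.754 / 0.136 = -49.66 permil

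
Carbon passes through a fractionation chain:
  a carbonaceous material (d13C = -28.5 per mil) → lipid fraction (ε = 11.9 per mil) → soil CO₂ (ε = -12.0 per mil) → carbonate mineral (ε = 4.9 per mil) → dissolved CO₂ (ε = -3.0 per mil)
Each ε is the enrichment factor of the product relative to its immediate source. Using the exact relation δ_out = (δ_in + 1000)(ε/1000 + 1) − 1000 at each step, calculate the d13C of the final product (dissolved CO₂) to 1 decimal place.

step 1: δ = (-28.50 + 1000)·(11.9/1000 + 1) − 1000 = -16.94 per mil
step 2: δ = (-16.94 + 1000)·(-12.0/1000 + 1) − 1000 = -28.74 per mil
step 3: δ = (-28.74 + 1000)·(4.9/1000 + 1) − 1000 = -23.98 per mil
step 4: δ = (-23.98 + 1000)·(-3.0/1000 + 1) − 1000 = -26.90 per mil

-26.9 per mil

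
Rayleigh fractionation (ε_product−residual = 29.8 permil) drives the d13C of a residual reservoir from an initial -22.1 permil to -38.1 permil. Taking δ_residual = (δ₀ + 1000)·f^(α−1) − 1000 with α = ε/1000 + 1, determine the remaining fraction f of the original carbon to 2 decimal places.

α − 1 = ε/1000 = 0.0298
(δ_res + 1000)/(δ₀ + 1000) = (-38.1 + 1000)/(-22.1 + 1000) = 961.9/977.9 = 0.983638
f = 0.983638^(1/0.0298) = exp(ln(0.983638)/0.0298) = exp(-0.01650/0.0298)
f = exp(-0.5536) = 0.5749

0.57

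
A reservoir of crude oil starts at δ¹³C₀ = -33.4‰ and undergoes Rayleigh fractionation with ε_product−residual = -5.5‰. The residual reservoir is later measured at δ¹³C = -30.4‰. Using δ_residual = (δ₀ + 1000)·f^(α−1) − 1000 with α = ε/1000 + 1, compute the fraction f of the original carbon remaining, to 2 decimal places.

0.57

α − 1 = ε/1000 = -0.0055
(δ_res + 1000)/(δ₀ + 1000) = (-30.4 + 1000)/(-33.4 + 1000) = 969.6/966.6 = 1.003104
f = 1.003104^(1/-0.0055) = exp(ln(1.003104)/-0.0055) = exp(0.00310/-0.0055)
f = exp(-0.5634) = 0.5693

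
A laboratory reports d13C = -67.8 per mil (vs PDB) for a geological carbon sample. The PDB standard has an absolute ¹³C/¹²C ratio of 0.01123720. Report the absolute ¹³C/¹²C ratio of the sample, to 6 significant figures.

0.0104753

R_sample = R_standard × (d13C/1000 + 1)
R_sample = 0.01123720 × (-67.8/1000 + 1) = 0.01123720 × 0.932200
R_sample = 0.0104753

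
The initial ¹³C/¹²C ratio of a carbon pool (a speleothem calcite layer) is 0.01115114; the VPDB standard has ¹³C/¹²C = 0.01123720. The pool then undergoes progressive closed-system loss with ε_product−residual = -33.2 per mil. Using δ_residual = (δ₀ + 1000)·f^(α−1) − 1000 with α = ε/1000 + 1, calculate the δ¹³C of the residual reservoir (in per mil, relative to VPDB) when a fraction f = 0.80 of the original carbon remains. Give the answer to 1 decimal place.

-0.3 per mil

δ₀ = (0.01115114/0.01123720 − 1)×1000 = (0.992342 − 1)×1000 = -7.658 per mil
α − 1 = ε/1000 = -0.0332
f^(α−1) = 0.80^(-0.0332) = 1.007436
δ_res = (-7.658 + 1000) × 1.007436 − 1000 = 999.720 − 1000 = -0.28 per mil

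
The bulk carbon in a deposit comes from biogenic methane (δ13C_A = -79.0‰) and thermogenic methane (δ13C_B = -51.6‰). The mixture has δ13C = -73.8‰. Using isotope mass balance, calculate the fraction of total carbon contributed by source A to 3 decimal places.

0.810

δ_mix = f_A·δ_A + (1 − f_A)·δ_B  ⇒  f_A = (δ_mix − δ_B)/(δ_A − δ_B)
f_A = (-73.8 − (-51.6)) / (-79.0 − (-51.6))
f_A = -22.2 / -27.4 = 0.8102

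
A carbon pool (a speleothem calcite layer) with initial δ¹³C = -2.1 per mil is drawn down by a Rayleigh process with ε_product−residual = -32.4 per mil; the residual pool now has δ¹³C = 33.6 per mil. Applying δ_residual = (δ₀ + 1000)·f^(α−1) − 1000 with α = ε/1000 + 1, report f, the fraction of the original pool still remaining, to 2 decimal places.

0.34

α − 1 = ε/1000 = -0.0324
(δ_res + 1000)/(δ₀ + 1000) = (33.6 + 1000)/(-2.1 + 1000) = 1033.6/997.9 = 1.035775
f = 1.035775^(1/-0.0324) = exp(ln(1.035775)/-0.0324) = exp(0.03515/-0.0324)
f = exp(-1.0849) = 0.3379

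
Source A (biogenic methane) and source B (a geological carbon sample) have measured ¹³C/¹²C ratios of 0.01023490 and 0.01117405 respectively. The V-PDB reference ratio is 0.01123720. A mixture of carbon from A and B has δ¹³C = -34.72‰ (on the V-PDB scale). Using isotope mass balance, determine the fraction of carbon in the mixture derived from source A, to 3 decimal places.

0.348

δ_A = (0.01023490/0.01123720 − 1)×1000 = (0.910805 − 1)×1000 = -89.195‰
δ_B = (0.01117405/0.01123720 − 1)×1000 = (0.994380 − 1)×1000 = -5.620‰
f_A = (δ_mix − δ_B)/(δ_A − δ_B) = (-34.72 − (-5.620))/(-89.195 − (-5.620))
f_A = -29.100 / -83.575 = 0.3482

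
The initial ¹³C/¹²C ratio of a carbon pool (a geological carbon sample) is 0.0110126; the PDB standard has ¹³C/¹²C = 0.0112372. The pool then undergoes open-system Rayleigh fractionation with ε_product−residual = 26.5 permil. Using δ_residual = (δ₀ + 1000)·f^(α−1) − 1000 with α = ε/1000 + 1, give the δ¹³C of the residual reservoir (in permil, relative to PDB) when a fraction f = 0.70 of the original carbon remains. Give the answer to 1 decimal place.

δ₀ = (0.0110126/0.0112372 − 1)×1000 = (0.980013 − 1)×1000 = -19.987 permil
α − 1 = ε/1000 = 0.0265
f^(α−1) = 0.70^(0.0265) = 0.990593
δ_res = (-19.987 + 1000) × 0.990593 − 1000 = 970.793 − 1000 = -29.21 permil

-29.2 permil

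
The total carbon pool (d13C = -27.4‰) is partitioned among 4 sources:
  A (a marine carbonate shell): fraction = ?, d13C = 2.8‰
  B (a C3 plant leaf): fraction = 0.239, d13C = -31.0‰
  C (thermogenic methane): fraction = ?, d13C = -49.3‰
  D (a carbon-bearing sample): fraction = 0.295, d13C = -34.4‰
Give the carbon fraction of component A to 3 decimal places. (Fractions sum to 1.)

0.252

Let f_A and f_C be the unknown fractions; fractions sum to 1 so f_A + f_C = 0.466.
Mass balance: Σ fᵢ·δᵢ = δ_bulk ⇒ f_A·(2.8) + f_C·(-49.3) = -27.4 − (-17.557) = -9.843
Substitute f_C = 0.466 − f_A:
f_A·(2.8 − -49.3) = -9.843 − 0.466×(-49.3) = 13.131
f_A = 13.131 / 52.1 = 0.2520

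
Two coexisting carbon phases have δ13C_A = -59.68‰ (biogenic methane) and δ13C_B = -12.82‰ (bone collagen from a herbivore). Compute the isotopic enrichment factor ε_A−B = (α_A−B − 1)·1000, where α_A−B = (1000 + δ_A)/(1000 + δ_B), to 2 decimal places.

-47.47‰

α_A−B = (1000 + -59.68) / (1000 + -12.82) = 940.32 / 987.18 = 0.952531
ε_A−B = (0.952531 − 1) × 1000 = -47.469‰
(The approximation ε ≈ δ_A − δ_B would give -46.86‰.)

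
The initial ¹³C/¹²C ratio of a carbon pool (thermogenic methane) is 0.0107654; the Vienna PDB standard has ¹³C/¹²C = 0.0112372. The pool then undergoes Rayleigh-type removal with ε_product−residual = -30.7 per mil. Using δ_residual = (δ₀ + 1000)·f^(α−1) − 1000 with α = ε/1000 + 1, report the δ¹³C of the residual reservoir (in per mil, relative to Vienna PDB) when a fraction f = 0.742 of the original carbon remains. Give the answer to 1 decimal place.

δ₀ = (0.0107654/0.0112372 − 1)×1000 = (0.958014 − 1)×1000 = -41.986 per mil
α − 1 = ε/1000 = -0.0307
f^(α−1) = 0.742^(-0.0307) = 1.009203
δ_res = (-41.986 + 1000) × 1.009203 − 1000 = 966.831 − 1000 = -33.17 per mil

-33.2 per mil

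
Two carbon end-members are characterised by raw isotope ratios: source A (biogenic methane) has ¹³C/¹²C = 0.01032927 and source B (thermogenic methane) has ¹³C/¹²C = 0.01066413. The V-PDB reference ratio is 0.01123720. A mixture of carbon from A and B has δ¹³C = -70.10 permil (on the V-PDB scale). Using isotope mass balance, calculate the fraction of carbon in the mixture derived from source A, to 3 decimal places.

0.641

δ_A = (0.01032927/0.01123720 − 1)×1000 = (0.919203 − 1)×1000 = -80.797 permil
δ_B = (0.01066413/0.01123720 − 1)×1000 = (0.949002 − 1)×1000 = -50.998 permil
f_A = (δ_mix − δ_B)/(δ_A − δ_B) = (-70.10 − (-50.998))/(-80.797 − (-50.998))
f_A = -19.102 / -29.799 = 0.6410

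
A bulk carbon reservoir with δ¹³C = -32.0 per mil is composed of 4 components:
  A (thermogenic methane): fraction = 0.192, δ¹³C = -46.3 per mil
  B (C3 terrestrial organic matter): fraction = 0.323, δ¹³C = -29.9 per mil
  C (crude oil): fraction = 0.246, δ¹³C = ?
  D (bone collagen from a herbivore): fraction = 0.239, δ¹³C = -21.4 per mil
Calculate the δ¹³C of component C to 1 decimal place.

-33.9 per mil

Isotope mass balance: δ_bulk = Σ fᵢ·δᵢ.
-32.0 = 0.192×(-46.3) + 0.323×(-29.9) + 0.246×δ_C + 0.239×(-21.4)
0.246·δ_C = -32.0 − (-23.662) = -8.338
δ_C = -8.338 / 0.246 = -33.89 per mil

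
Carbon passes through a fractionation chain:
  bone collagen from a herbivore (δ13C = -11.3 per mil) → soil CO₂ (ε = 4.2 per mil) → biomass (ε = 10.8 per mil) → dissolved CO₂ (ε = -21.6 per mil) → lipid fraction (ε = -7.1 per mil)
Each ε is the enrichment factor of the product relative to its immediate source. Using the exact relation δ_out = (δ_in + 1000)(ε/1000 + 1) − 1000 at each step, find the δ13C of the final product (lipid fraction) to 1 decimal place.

step 1: δ = (-11.30 + 1000)·(4.2/1000 + 1) − 1000 = -7.15 per mil
step 2: δ = (-7.15 + 1000)·(10.8/1000 + 1) − 1000 = 3.58 per mil
step 3: δ = (3.58 + 1000)·(-21.6/1000 + 1) − 1000 = -18.10 per mil
step 4: δ = (-18.10 + 1000)·(-7.1/1000 + 1) − 1000 = -25.07 per mil

-25.1 per mil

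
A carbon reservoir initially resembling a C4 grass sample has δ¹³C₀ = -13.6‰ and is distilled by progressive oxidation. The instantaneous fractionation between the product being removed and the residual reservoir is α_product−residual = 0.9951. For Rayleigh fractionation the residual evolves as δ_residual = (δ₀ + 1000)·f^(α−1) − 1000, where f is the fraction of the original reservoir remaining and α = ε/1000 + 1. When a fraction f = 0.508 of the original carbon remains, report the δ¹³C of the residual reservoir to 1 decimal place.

Rayleigh residual: δ_res = (δ₀ + 1000)·f^(α−1) − 1000
α − 1 = -0.00490
f^(α−1) = 0.508^(-0.00490) = 1.003324
δ_res = (-13.6 + 1000) × 1.003324 − 1000 = 989.679 − 1000 = -10.32‰

-10.3‰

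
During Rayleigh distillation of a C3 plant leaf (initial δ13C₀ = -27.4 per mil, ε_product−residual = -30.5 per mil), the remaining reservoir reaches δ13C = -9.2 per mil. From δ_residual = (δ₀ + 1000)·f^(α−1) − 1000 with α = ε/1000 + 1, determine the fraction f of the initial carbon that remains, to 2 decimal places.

0.54

α − 1 = ε/1000 = -0.0305
(δ_res + 1000)/(δ₀ + 1000) = (-9.2 + 1000)/(-27.4 + 1000) = 990.8/972.6 = 1.018713
f = 1.018713^(1/-0.0305) = exp(ln(1.018713)/-0.0305) = exp(0.01854/-0.0305)
f = exp(-0.6079) = 0.5445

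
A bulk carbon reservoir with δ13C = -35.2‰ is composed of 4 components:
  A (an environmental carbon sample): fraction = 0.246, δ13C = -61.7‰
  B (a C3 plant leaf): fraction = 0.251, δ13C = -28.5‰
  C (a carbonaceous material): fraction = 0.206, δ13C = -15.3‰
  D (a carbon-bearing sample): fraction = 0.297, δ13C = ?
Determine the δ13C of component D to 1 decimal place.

-32.7‰

Isotope mass balance: δ_bulk = Σ fᵢ·δᵢ.
-35.2 = 0.246×(-61.7) + 0.251×(-28.5) + 0.206×(-15.3) + 0.297×δ_D
0.297·δ_D = -35.2 − (-25.483) = -9.717
δ_D = -9.717 / 0.297 = -32.72‰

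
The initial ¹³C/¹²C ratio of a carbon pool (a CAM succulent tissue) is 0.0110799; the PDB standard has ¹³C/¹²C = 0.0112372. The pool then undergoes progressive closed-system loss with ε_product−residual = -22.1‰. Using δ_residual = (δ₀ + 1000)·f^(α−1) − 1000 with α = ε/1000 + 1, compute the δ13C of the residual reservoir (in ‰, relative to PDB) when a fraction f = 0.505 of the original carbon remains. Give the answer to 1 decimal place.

1.0‰

δ₀ = (0.0110799/0.0112372 − 1)×1000 = (0.986002 − 1)×1000 = -13.998‰
α − 1 = ε/1000 = -0.0221
f^(α−1) = 0.505^(-0.0221) = 1.015213
δ_res = (-13.998 + 1000) × 1.015213 − 1000 = 1001.002 − 1000 = 1.00‰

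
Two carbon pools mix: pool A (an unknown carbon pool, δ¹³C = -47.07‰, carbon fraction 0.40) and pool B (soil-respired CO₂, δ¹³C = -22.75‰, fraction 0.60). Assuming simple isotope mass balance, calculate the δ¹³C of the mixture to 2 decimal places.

-32.48‰

δ_mix = f_A·δ_A + f_B·δ_B
δ_mix = 0.40 × (-47.07) + 0.60 × (-22.75)
δ_mix = -18.828 + -13.650 = -32.478‰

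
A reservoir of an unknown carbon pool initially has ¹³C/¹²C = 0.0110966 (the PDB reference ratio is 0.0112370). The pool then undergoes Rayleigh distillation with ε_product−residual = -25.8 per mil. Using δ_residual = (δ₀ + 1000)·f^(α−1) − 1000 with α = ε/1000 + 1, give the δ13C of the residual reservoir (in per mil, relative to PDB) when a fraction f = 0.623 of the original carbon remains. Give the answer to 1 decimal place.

-0.4 per mil

δ₀ = (0.0110966/0.0112370 − 1)×1000 = (0.987506 − 1)×1000 = -12.494 per mil
α − 1 = ε/1000 = -0.0258
f^(α−1) = 0.623^(-0.0258) = 1.012284
δ_res = (-12.494 + 1000) × 1.012284 − 1000 = 999.636 − 1000 = -0.36 per mil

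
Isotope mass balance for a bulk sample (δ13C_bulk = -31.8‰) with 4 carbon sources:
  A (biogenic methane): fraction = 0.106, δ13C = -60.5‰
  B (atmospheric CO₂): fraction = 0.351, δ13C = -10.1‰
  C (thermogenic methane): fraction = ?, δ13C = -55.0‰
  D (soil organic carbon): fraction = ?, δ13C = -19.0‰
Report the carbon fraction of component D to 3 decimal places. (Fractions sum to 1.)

0.223

Let f_D and f_C be the unknown fractions; fractions sum to 1 so f_D + f_C = 0.543.
Mass balance: Σ fᵢ·δᵢ = δ_bulk ⇒ f_D·(-19.0) + f_C·(-55.0) = -31.8 − (-9.958) = -21.842
Substitute f_C = 0.543 − f_D:
f_D·(-19.0 − -55.0) = -21.842 − 0.543×(-55.0) = 8.023
f_D = 8.023 / 36.0 = 0.2229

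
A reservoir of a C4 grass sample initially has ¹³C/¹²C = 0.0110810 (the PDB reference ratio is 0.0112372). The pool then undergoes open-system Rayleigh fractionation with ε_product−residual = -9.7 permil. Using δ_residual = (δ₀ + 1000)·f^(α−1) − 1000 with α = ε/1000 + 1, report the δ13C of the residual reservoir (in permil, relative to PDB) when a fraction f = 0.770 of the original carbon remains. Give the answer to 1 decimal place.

-11.4 permil

δ₀ = (0.0110810/0.0112372 − 1)×1000 = (0.986100 − 1)×1000 = -13.900 permil
α − 1 = ε/1000 = -0.0097
f^(α−1) = 0.770^(-0.0097) = 1.002538
δ_res = (-13.900 + 1000) × 1.002538 − 1000 = 988.603 − 1000 = -11.40 permil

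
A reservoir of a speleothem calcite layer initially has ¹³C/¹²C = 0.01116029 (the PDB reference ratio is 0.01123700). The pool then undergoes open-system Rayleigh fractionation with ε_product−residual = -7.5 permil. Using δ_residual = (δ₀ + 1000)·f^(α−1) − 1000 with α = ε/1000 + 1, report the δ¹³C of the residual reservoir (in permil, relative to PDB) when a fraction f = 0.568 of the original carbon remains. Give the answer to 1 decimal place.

-2.6 permil

δ₀ = (0.01116029/0.01123700 − 1)×1000 = (0.993173 − 1)×1000 = -6.827 permil
α − 1 = ε/1000 = -0.0075
f^(α−1) = 0.568^(-0.0075) = 1.004251
δ_res = (-6.827 + 1000) × 1.004251 − 1000 = 997.396 − 1000 = -2.60 permil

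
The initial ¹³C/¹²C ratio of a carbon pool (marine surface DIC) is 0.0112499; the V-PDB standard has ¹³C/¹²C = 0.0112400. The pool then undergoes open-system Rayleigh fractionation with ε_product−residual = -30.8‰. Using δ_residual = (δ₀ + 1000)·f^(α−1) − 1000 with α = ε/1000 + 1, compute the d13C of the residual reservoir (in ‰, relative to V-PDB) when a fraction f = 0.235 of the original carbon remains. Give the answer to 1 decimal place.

δ₀ = (0.0112499/0.0112400 − 1)×1000 = (1.000881 − 1)×1000 = 0.881‰
α − 1 = ε/1000 = -0.0308
f^(α−1) = 0.235^(-0.0308) = 1.045613
δ_res = (0.881 + 1000) × 1.045613 − 1000 = 1046.534 − 1000 = 46.53‰

46.5‰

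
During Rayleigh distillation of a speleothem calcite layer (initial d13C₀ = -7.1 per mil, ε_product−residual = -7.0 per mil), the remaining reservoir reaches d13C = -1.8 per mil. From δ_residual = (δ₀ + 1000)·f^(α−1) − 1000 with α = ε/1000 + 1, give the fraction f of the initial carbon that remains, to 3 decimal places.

α − 1 = ε/1000 = -0.0070
(δ_res + 1000)/(δ₀ + 1000) = (-1.8 + 1000)/(-7.1 + 1000) = 998.2/992.9 = 1.005338
f = 1.005338^(1/-0.0070) = exp(ln(1.005338)/-0.0070) = exp(0.00532/-0.0070)
f = exp(-0.7605) = 0.4674

0.467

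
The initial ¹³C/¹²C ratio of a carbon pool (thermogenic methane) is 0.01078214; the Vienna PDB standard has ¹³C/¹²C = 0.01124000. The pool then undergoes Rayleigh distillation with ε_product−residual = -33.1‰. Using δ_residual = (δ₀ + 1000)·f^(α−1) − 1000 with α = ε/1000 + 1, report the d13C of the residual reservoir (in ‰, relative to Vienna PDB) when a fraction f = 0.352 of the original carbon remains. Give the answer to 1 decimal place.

-7.0‰

δ₀ = (0.01078214/0.01124000 − 1)×1000 = (0.959265 − 1)×1000 = -40.735‰
α − 1 = ε/1000 = -0.0331
f^(α−1) = 0.352^(-0.0331) = 1.035165
δ_res = (-40.735 + 1000) × 1.035165 − 1000 = 992.997 − 1000 = -7.00‰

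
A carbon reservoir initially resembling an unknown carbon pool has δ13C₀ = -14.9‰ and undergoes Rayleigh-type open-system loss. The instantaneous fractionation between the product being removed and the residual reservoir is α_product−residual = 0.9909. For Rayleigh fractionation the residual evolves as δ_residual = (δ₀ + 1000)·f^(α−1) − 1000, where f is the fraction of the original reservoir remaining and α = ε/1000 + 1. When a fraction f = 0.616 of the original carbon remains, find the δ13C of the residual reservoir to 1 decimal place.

Rayleigh residual: δ_res = (δ₀ + 1000)·f^(α−1) − 1000
α − 1 = -0.00910
f^(α−1) = 0.616^(-0.00910) = 1.004419
δ_res = (-14.9 + 1000) × 1.004419 − 1000 = 989.453 − 1000 = -10.55‰

-10.5‰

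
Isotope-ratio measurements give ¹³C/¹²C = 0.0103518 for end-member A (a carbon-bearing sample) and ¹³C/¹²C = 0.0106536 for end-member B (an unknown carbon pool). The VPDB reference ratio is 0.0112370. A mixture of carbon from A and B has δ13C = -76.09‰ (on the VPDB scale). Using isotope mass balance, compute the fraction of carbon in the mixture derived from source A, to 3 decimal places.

0.900

δ_A = (0.0103518/0.0112370 − 1)×1000 = (0.921225 − 1)×1000 = -78.775‰
δ_B = (0.0106536/0.0112370 − 1)×1000 = (0.948082 − 1)×1000 = -51.918‰
f_A = (δ_mix − δ_B)/(δ_A − δ_B) = (-76.09 − (-51.918))/(-78.775 − (-51.918))
f_A = -24.172 / -26.858 = 0.9000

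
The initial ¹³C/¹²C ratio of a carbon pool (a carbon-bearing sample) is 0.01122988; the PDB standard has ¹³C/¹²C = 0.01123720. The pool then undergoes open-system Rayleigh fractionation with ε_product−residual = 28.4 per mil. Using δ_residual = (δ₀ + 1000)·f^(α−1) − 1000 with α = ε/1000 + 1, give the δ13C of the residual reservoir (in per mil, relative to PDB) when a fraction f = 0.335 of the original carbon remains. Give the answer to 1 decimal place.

δ₀ = (0.01122988/0.01123720 − 1)×1000 = (0.999349 − 1)×1000 = -0.651 per mil
α − 1 = ε/1000 = 0.0284
f^(α−1) = 0.335^(0.0284) = 0.969418
δ_res = (-0.651 + 1000) × 0.969418 − 1000 = 968.787 − 1000 = -31.21 per mil

-31.2 per mil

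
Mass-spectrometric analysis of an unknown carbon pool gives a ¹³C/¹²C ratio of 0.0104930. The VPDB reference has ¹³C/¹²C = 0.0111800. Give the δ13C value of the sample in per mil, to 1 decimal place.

-61.4 per mil

δ13C = (R_sample / R_standard − 1) × 1000
R_sample / R_standard = 0.0104930 / 0.0111800 = 0.938551
δ13C = (0.938551 − 1) × 1000 = -61.45 per mil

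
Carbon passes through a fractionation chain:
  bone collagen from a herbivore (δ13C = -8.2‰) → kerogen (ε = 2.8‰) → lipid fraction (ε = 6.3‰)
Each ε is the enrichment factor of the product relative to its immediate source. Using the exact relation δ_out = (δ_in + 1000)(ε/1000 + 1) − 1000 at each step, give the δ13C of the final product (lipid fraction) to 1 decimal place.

0.8‰

step 1: δ = (-8.20 + 1000)·(2.8/1000 + 1) − 1000 = -5.42‰
step 2: δ = (-5.42 + 1000)·(6.3/1000 + 1) − 1000 = 0.84‰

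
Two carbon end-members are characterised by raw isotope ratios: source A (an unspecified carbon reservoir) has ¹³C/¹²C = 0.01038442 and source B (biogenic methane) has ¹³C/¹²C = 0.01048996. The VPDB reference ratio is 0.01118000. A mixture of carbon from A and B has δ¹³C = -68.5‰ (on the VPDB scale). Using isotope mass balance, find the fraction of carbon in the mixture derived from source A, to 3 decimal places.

δ_A = (0.01038442/0.01118000 − 1)×1000 = (0.928839 − 1)×1000 = -71.161‰
δ_B = (0.01048996/0.01118000 − 1)×1000 = (0.938279 − 1)×1000 = -61.721‰
f_A = (δ_mix − δ_B)/(δ_A − δ_B) = (-68.5 − (-61.721))/(-71.161 − (-61.721))
f_A = -6.779 / -9.440 = 0.7181

0.718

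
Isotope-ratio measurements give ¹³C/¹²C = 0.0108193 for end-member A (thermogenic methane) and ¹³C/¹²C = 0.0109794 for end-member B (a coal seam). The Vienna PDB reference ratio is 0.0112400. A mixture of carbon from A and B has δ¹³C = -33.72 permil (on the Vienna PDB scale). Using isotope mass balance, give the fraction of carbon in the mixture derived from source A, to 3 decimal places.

0.740

δ_A = (0.0108193/0.0112400 − 1)×1000 = (0.962571 − 1)×1000 = -37.429 permil
δ_B = (0.0109794/0.0112400 − 1)×1000 = (0.976815 − 1)×1000 = -23.185 permil
f_A = (δ_mix − δ_B)/(δ_A − δ_B) = (-33.72 − (-23.185))/(-37.429 − (-23.185))
f_A = -10.535 / -14.244 = 0.7396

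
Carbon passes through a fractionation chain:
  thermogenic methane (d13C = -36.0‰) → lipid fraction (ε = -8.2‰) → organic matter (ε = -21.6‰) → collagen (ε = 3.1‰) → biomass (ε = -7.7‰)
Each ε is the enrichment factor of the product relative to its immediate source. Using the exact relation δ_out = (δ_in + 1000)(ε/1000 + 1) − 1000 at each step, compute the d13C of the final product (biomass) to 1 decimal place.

step 1: δ = (-36.00 + 1000)·(-8.2/1000 + 1) − 1000 = -43.90‰
step 2: δ = (-43.90 + 1000)·(-21.6/1000 + 1) − 1000 = -64.56‰
step 3: δ = (-64.56 + 1000)·(3.1/1000 + 1) − 1000 = -61.66‰
step 4: δ = (-61.66 + 1000)·(-7.7/1000 + 1) − 1000 = -68.88‰

-68.9‰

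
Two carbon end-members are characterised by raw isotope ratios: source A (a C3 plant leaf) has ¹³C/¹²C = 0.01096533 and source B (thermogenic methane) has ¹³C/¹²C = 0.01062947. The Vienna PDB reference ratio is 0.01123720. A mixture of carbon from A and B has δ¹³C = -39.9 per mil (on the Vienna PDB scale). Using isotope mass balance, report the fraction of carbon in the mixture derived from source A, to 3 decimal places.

0.475

δ_A = (0.01096533/0.01123720 − 1)×1000 = (0.975806 − 1)×1000 = -24.194 per mil
δ_B = (0.01062947/0.01123720 − 1)×1000 = (0.945918 − 1)×1000 = -54.082 per mil
f_A = (δ_mix − δ_B)/(δ_A − δ_B) = (-39.9 − (-54.082))/(-24.194 − (-54.082))
f_A = 14.182 / 29.888 = 0.4745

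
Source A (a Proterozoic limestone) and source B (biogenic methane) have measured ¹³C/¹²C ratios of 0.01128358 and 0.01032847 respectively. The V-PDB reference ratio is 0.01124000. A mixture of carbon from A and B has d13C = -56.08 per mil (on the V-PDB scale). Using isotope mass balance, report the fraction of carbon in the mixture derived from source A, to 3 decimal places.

0.294

δ_A = (0.01128358/0.01124000 − 1)×1000 = (1.003877 − 1)×1000 = 3.877 per mil
δ_B = (0.01032847/0.01124000 − 1)×1000 = (0.918903 − 1)×1000 = -81.097 per mil
f_A = (δ_mix − δ_B)/(δ_A − δ_B) = (-56.08 − (-81.097))/(3.877 − (-81.097))
f_A = 25.017 / 84.974 = 0.2944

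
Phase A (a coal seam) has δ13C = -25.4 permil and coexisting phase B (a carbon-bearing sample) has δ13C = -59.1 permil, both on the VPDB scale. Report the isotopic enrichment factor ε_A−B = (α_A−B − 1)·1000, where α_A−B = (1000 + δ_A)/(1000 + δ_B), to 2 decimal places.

α_A−B = (1000 + -25.4) / (1000 + -59.1) = 974.6 / 940.9 = 1.035817
ε_A−B = (1.035817 − 1) × 1000 = 35.817 permil
(The approximation ε ≈ δ_A − δ_B would give 33.7 permil.)

35.82 permil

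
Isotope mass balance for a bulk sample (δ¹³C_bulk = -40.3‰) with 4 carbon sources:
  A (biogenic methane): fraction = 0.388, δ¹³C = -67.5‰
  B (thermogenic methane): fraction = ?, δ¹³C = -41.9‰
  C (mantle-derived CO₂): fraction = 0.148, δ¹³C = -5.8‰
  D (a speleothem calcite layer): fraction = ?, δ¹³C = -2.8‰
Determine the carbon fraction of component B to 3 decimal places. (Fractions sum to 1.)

Let f_B and f_D be the unknown fractions; fractions sum to 1 so f_B + f_D = 0.464.
Mass balance: Σ fᵢ·δᵢ = δ_bulk ⇒ f_B·(-41.9) + f_D·(-2.8) = -40.3 − (-27.048) = -13.252
Substitute f_D = 0.464 − f_B:
f_B·(-41.9 − -2.8) = -13.252 − 0.464×(-2.8) = -11.952
f_B = -11.952 / -39.1 = 0.3057

0.306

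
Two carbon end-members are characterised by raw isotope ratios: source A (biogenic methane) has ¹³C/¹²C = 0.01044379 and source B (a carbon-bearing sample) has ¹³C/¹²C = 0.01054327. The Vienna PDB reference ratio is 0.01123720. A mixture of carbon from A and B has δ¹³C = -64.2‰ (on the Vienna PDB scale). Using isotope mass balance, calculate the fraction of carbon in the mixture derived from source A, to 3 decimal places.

δ_A = (0.01044379/0.01123720 − 1)×1000 = (0.929394 − 1)×1000 = -70.606‰
δ_B = (0.01054327/0.01123720 − 1)×1000 = (0.938247 − 1)×1000 = -61.753‰
f_A = (δ_mix − δ_B)/(δ_A − δ_B) = (-64.2 − (-61.753))/(-70.606 − (-61.753))
f_A = -2.447 / -8.853 = 0.2764

0.276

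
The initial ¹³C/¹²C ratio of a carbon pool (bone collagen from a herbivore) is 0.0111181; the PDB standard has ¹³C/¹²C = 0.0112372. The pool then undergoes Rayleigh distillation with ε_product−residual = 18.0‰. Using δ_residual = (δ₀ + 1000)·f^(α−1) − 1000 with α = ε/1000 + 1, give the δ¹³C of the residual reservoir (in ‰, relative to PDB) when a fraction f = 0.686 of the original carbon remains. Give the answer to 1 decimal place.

-17.3‰

δ₀ = (0.0111181/0.0112372 − 1)×1000 = (0.989401 − 1)×1000 = -10.599‰
α − 1 = ε/1000 = 0.0180
f^(α−1) = 0.686^(0.0180) = 0.993239
δ_res = (-10.599 + 1000) × 0.993239 − 1000 = 982.712 − 1000 = -17.29‰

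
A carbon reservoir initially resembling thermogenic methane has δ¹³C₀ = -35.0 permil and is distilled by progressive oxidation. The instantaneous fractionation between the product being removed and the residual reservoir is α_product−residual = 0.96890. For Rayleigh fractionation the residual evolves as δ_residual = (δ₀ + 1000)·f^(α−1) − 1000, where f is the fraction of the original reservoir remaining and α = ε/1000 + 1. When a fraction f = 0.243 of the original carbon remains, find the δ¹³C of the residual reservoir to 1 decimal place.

Rayleigh residual: δ_res = (δ₀ + 1000)·f^(α−1) − 1000
α − 1 = -0.03110
f^(α−1) = 0.243^(-0.03110) = 1.044979
δ_res = (-35.0 + 1000) × 1.044979 − 1000 = 1008.405 − 1000 = 8.40 permil

8.4 permil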